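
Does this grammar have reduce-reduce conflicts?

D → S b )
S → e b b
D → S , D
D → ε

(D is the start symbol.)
No reduce-reduce conflicts

A reduce-reduce conflict occurs when an LR(0) state has two complete items [A → α .] and [B → β .] — both call for a reduction, and with no lookahead the parser cannot choose between them.

Augment with D' → D and build the canonical LR(0) collection (I0 = CLOSURE({[D' → . D]}), then GOTO on every symbol after a dot until no new states appear). It has 10 states:
  I0: { [D → . S , D], [D → . S b )], [D → .], [D' → . D], [S → . e b b] }  — shift, reduce
  I1: { [D' → D .] }  — accept
  I2: { [D → S . , D], [D → S . b )] }  — shift
  I3: { [S → e . b b] }  — shift
  I4: { [S → e b . b] }  — shift
  I5: { [S → e b b .] }  — reduce
  I6: { [D → . S , D], [D → . S b )], [D → .], [D → S , . D], [S → . e b b] }  — shift, reduce
  I7: { [D → S b . )] }  — shift
  I8: { [D → S b ) .] }  — reduce
  I9: { [D → S , D .] }  — reduce

No state contains more than one complete item.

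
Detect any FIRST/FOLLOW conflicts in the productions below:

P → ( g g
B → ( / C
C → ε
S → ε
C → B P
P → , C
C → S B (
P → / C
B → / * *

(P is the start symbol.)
Yes. C → B P with FOLLOW(C) on { '(', '/' }; C → S B '(' with FOLLOW(C) on { '(', '/' }

Nullable non-terminals: C, S.
FIRST sets used below: FIRST(B) = { '(', '/' }, FIRST(S) = { ε }

C: nullable alternative(s) C → ε; FOLLOW(C) = { $, '(', ',', '/' }
  C → ε: FIRST \ {ε} = { } — this is the only nullable alternative, skip
  C → B P: FIRST \ {ε} = { '(', '/' } — overlaps FOLLOW(C) on { '(', '/' }: CONFLICT
  C → S B (: FIRST \ {ε} = { '(', '/' } — overlaps FOLLOW(C) on { '(', '/' }: CONFLICT
S has a nullable alternative but only one production, so nothing to check.

B, P have no nullable alternative, so no FIRST/FOLLOW check is needed there.

So the grammar has 2 FIRST/FOLLOW conflicts (marked CONFLICT above).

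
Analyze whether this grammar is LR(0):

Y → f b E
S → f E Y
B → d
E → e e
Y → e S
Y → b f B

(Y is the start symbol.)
Yes, the grammar is LR(0)

Augment with Y' → Y and build the canonical LR(0) collection (I0 = CLOSURE({[Y' → . Y]}), then GOTO on every symbol after a dot until no new states appear). It has 16 states:
  I0: { [Y → . b f B], [Y → . e S], [Y → . f b E], [Y' → . Y] }  — shift
  I1: { [Y' → Y .] }  — accept
  I2: { [Y → b . f B] }  — shift
  I3: { [S → . f E Y], [Y → e . S] }  — shift
  I4: { [Y → f . b E] }  — shift
  I5: { [E → . e e], [Y → f b . E] }  — shift
  I6: { [Y → f b E .] }  — reduce
  I7: { [E → e . e] }  — shift
  I8: { [E → e e .] }  — reduce
  I9: { [Y → e S .] }  — reduce
  I10: { [E → . e e], [S → f . E Y] }  — shift
  I11: { [S → f E . Y], [Y → . b f B], [Y → . e S], [Y → . f b E] }  — shift
  I12: { [S → f E Y .] }  — reduce
  I13: { [B → . d], [Y → b f . B] }  — shift
  I14: { [Y → b f B .] }  — reduce
  I15: { [B → d .] }  — reduce

Every state is either a pure shift/goto state or contains exactly one complete item and nothing to shift — no conflicts. The grammar is LR(0).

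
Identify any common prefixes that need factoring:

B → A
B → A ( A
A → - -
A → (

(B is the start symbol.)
Left-factoring is needed when two productions for the same non-terminal
share a common prefix on the right-hand side.

Productions for B:
  B → A
  B → A ( A
Productions for A:
  A → - -
  A → (

Found common prefix 'A' in productions for B

Answer: Yes, B has productions with common prefix 'A'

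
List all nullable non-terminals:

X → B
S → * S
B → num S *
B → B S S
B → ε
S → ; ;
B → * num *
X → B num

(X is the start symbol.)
ε-productions: B → ε
So B is immediately nullable.
X → B: every symbol on the right is nullable, so X is nullable too.
No further non-terminal can be added: every production for the remaining non-terminals contains a terminal or a non-nullable non-terminal.
Nullable = { 'B', 'X' }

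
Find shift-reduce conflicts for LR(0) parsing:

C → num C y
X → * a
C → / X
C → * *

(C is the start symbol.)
No shift-reduce conflicts

Augment with C' → C and build the canonical LR(0) collection (I0 = CLOSURE({[C' → . C]}), then GOTO on every symbol after a dot until no new states appear). It has 11 states:
  I0: { [C → . * *], [C → . / X], [C → . num C y], [C' → . C] }  — shift
  I1: { [C → * . *] }  — shift
  I2: { [C → / . X], [X → . * a] }  — shift
  I3: { [C' → C .] }  — accept
  I4: { [C → . * *], [C → . / X], [C → . num C y], [C → num . C y] }  — shift
  I5: { [C → num C . y] }  — shift
  I6: { [C → num C y .] }  — reduce
  I7: { [X → * . a] }  — shift
  I8: { [C → / X .] }  — reduce
  I9: { [X → * a .] }  — reduce
  I10: { [C → * * .] }  — reduce

No state contains both a complete item and a shift item.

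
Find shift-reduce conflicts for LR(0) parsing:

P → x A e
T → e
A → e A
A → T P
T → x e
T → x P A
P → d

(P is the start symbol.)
Yes — I6: [T → e .] vs [A → . e A]

Augment with P' → P and build the canonical LR(0) collection (I0 = CLOSURE({[P' → . P]}), then GOTO on every symbol after a dot until no new states appear). It has 14 states:
  I0: { [P → . d], [P → . x A e], [P' → . P] }  — shift
  I1: { [P' → P .] }  — accept
  I2: { [P → d .] }  — reduce
  I3: { [A → . T P], [A → . e A], [P → x . A e], [T → . e], [T → . x P A], [T → . x e] }  — shift
  I4: { [P → x A . e] }  — shift
  I5: { [A → T . P], [P → . d], [P → . x A e] }  — shift
  I6: { [A → . T P], [A → . e A], [A → e . A], [T → . e], [T → . x P A], [T → . x e], [T → e .] }  — shift, reduce
  I7: { [P → . d], [P → . x A e], [T → x . P A], [T → x . e] }  — shift
  I8: { [A → . T P], [A → . e A], [T → . e], [T → . x P A], [T → . x e], [T → x P . A] }  — shift
  I9: { [T → x e .] }  — reduce
  I10: { [T → x P A .] }  — reduce
  I11: { [A → e A .] }  — reduce
  I12: { [A → T P .] }  — reduce
  I13: { [P → x A e .] }  — reduce

I6 contains reduce item [T → e .] and shift items [A → . e A], [T → . e], [T → . x P A], [T → . x e] — shift-reduce conflict.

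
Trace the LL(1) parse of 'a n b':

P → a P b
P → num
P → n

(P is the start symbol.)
Stack is shown with the top on the left.

Stack    Input    Action
------------------------
P $      a n b $  output P → a P b
a P b $  a n b $  match 'a'
P b $    n b $    output P → n
n b $    n b $    match 'n'
b $      b $      match 'b'
$        $        accept

The string is accepted.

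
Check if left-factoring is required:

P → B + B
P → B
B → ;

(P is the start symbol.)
Yes, P has productions with common prefix 'B'

Left-factoring is needed when two productions for the same non-terminal
share a common prefix on the right-hand side.

Productions for P:
  P → B + B
  P → B

Found common prefix 'B' in productions for P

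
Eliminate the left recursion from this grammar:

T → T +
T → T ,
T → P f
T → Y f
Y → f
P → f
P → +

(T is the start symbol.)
T is directly left-recursive. The standard transformation for
  A → A α₁ | ... | A α_m | β₁ | ... | β_n
is
  A  → β₁ A' | ... | β_n A'
  A' → α₁ A' | ... | α_m A' | ε

T → P f becomes T → P f T'
T → Y f becomes T → Y f T'
T → T + becomes T' → + T'
T → T , becomes T' → , T'
Add T' → ε

Productions for other non-terminals are unchanged:
  Y → f
  P → f
  P → +

Resulting grammar:
T → P f T'
T → Y f T'
T' → + T'
T' → , T'
T' → ε
Y → f
P → f
P → +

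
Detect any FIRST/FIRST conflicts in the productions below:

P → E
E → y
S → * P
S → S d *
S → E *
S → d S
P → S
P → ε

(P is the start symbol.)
Yes. P → E / P → S on { 'y' }; S → '*' P / S → S d '*' on { '*' }; S → S d '*' / S → E '*' on { 'y' }; S → S d '*' / S → d S on { 'd' }

A FIRST/FIRST conflict occurs when two productions N → α and N → β for the same non-terminal have FIRST(α) ∩ FIRST(β) ≠ ∅ (with ε ∈ FIRST of a nullable right-hand side, so two nullable alternatives also conflict).

FIRST sets of the non-terminals at (or reachable through a nullable prefix from) the front of some alternative:
  FIRST(E) = { 'y' }
  FIRST(S) = { '*', 'd', 'y' }

Productions for P:
  P → E: FIRST = { 'y' }
  P → S: FIRST = { '*', 'd', 'y' }
  P → ε: FIRST = { ε }
Productions for S:
  S → * P: FIRST = { '*' }
  S → S d *: FIRST = { '*', 'd', 'y' }
  S → E *: FIRST = { 'y' }
  S → d S: FIRST = { 'd' }
E has only one production, so no FIRST/FIRST conflict is possible there.

Conflict for P: P → E and P → S
  Overlap: { 'y' }
Conflict for S: S → * P and S → S d *
  Overlap: { '*' }
Conflict for S: S → S d * and S → E *
  Overlap: { 'y' }
Conflict for S: S → S d * and S → d S
  Overlap: { 'd' }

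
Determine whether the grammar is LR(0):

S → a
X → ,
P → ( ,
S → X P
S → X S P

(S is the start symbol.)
A grammar is LR(0) if no state in the canonical LR(0) collection has:
  - both a shift item (dot before a terminal) and a complete item (shift-reduce conflict), or
  - two or more complete items (reduce-reduce conflict; the accept item [S' → S .] counts as a complete item here).

Augment with S' → S and build the canonical LR(0) collection (I0 = CLOSURE({[S' → . S]}), then GOTO on every symbol after a dot until no new states appear). It has 10 states:
  I0: { [S → . X P], [S → . X S P], [S → . a], [S' → . S], [X → . ,] }  — shift
  I1: { [X → , .] }  — reduce
  I2: { [S' → S .] }  — accept
  I3: { [P → . ( ,], [S → . X P], [S → . X S P], [S → . a], [S → X . P], [S → X . S P], [X → . ,] }  — shift
  I4: { [S → a .] }  — reduce
  I5: { [P → ( . ,] }  — shift
  I6: { [S → X P .] }  — reduce
  I7: { [P → . ( ,], [S → X S . P] }  — shift
  I8: { [S → X S P .] }  — reduce
  I9: { [P → ( , .] }  — reduce

Every state is either a pure shift/goto state or contains exactly one complete item and nothing to shift — no conflicts. The grammar is LR(0).

Answer: Yes, the grammar is LR(0)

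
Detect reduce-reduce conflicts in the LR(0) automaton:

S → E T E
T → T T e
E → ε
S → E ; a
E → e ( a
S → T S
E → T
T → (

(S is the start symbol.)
Augment with S' → S and build the canonical LR(0) collection (I0 = CLOSURE({[S' → . S]}), then GOTO on every symbol after a dot until no new states appear). It has 18 states:
  I0: { [E → . T], [E → . e ( a], [E → .], [S → . E ; a], [S → . E T E], [S → . T S], [S' → . S], [T → . (], [T → . T T e] }  — shift, reduce
  I1: { [T → ( .] }  — reduce
  I2: { [S → E . ; a], [S → E . T E], [T → . (], [T → . T T e] }  — shift
  I3: { [S' → S .] }  — accept
  I4: { [E → . T], [E → . e ( a], [E → .], [E → T .], [S → . E ; a], [S → . E T E], [S → . T S], [S → T . S], [T → . (], [T → . T T e], [T → T . T e] }  — shift, 2 reduces
  I5: { [E → e . ( a] }  — shift
  I6: { [E → e ( . a] }  — shift
  I7: { [E → e ( a .] }  — reduce
  I8: { [S → T S .] }  — reduce
  I9: { [E → . T], [E → . e ( a], [E → .], [E → T .], [S → . E ; a], [S → . E T E], [S → . T S], [S → T . S], [T → . (], [T → . T T e], [T → T . T e], [T → T T . e] }  — shift, 2 reduces
  I10: { [E → e . ( a], [T → T T e .] }  — shift, reduce
  I11: { [S → E ; . a] }  — shift
  I12: { [E → . T], [E → . e ( a], [E → .], [S → E T . E], [T → . (], [T → . T T e], [T → T . T e] }  — shift, reduce
  I13: { [S → E T E .] }  — reduce
  I14: { [E → T .], [T → . (], [T → . T T e], [T → T . T e], [T → T T . e] }  — shift, reduce
  I15: { [T → . (], [T → . T T e], [T → T . T e], [T → T T . e] }  — shift
  I16: { [T → T T e .] }  — reduce
  I17: { [S → E ; a .] }  — reduce

I4 contains complete items [E → .], [E → T .] — reduce-reduce conflict.
I9 contains complete items [E → .], [E → T .] — reduce-reduce conflict.

Answer: Yes — I4: [E → .] vs [E → T .]; I9: [E → .] vs [E → T .]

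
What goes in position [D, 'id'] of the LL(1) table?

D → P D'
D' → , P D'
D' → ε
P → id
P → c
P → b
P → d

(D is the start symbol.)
To find M[D, 'id'], we find productions for D where 'id' is in the predict set (PREDICT(N → α) = (FIRST(α) \ {ε}) ∪ (FOLLOW(N) if α ⇒* ε)).

Relevant sets:
  FIRST(P) = { 'b', 'c', 'd', 'id' }

D → P D': PREDICT = { 'b', 'c', 'd', 'id' }
  'id' is in predict set, so this production goes in M[D, 'id']

M[D, 'id'] = D → P D'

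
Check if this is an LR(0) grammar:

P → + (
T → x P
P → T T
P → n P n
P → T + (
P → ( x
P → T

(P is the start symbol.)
No. Shift-reduce conflict between [P → T .] and [P → T . + (]

A grammar is LR(0) if no state in the canonical LR(0) collection has:
  - both a shift item (dot before a terminal) and a complete item (shift-reduce conflict), or
  - two or more complete items (reduce-reduce conflict; the accept item [P' → P .] counts as a complete item here).

Augment with P' → P and build the canonical LR(0) collection (I0 = CLOSURE({[P' → . P]}), then GOTO on every symbol after a dot until no new states appear). It has 15 states:
  I0: { [P → . ( x], [P → . + (], [P → . T + (], [P → . T T], [P → . T], [P → . n P n], [P' → . P], [T → . x P] }  — shift
  I1: { [P → ( . x] }  — shift
  I2: { [P → + . (] }  — shift
  I3: { [P' → P .] }  — accept
  I4: { [P → T . + (], [P → T . T], [P → T .], [T → . x P] }  — shift, reduce
  I5: { [P → . ( x], [P → . + (], [P → . T + (], [P → . T T], [P → . T], [P → . n P n], [P → n . P n], [T → . x P] }  — shift
  I6: { [P → . ( x], [P → . + (], [P → . T + (], [P → . T T], [P → . T], [P → . n P n], [T → . x P], [T → x . P] }  — shift
  I7: { [T → x P .] }  — reduce
  I8: { [P → n P . n] }  — shift
  I9: { [P → n P n .] }  — reduce
  I10: { [P → T + . (] }  — shift
  I11: { [P → T T .] }  — reduce
  I12: { [P → T + ( .] }  — reduce
  I13: { [P → + ( .] }  — reduce
  I14: { [P → ( x .] }  — reduce

Conflict in state I4:
  Shift-reduce conflict between [P → T .] and [P → T . + (]
So the grammar is NOT LR(0).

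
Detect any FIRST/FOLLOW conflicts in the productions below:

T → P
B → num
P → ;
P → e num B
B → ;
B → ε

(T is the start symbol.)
A FIRST/FOLLOW conflict occurs when a non-terminal N has a nullable alternative N → β (β ⇒* ε) and another alternative N → α with FIRST(α) ∩ FOLLOW(N) ≠ ∅: on such a lookahead the parser cannot decide between expanding α and letting N vanish via β.

Nullable non-terminals: B.

B: nullable alternative(s) B → ε; FOLLOW(B) = { $ }
  B → num: FIRST \ {ε} = { 'num' } — disjoint from FOLLOW(B)
  B → ;: FIRST \ {ε} = { ';' } — disjoint from FOLLOW(B)
  B → ε: FIRST \ {ε} = { } — this is the only nullable alternative, skip

P, T have no nullable alternative, so no FIRST/FOLLOW check is needed there.

No FIRST/FOLLOW conflicts found.

Answer: No FIRST/FOLLOW conflicts.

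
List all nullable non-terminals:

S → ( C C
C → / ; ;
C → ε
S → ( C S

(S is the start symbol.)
{ 'C' }

ε-productions: C → ε
So C is immediately nullable.
No further non-terminal can be added: every production for the remaining non-terminals contains a terminal or a non-nullable non-terminal.
Nullable = { 'C' }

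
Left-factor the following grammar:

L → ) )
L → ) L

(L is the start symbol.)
Left-factoring transforms A → αβ₁ | αβ₂ into A → αA' and A' → β₁ | β₂
(α is the longest common prefix among the alternatives). Repeat until
no nonterminal has two alternatives with a common prefix.

Round 1: L has alternatives sharing prefix ')'. Introduce L': L → ) L'
  Add: L' → )
  Add: L' → L

No remaining common prefixes — done.

Resulting grammar:
L → ) L'
L' → )
L' → L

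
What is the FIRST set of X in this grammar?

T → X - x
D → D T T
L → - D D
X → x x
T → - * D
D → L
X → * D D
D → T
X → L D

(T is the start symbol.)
{ '*', '-', 'x' }

To compute FIRST(X), examine every production with X on the left-hand side, reading each right-hand side left to right until a non-nullable symbol is reached.

FIRST sets of the other non-terminals involved (by the same procedure, iterated to a fixed point):
  FIRST(L) = { '-' }

From X → x x:
  - x is a terminal: add 'x' and stop
From X → * D D:
  - '*' is a terminal: add '*' and stop
From X → L D:
  - L is a non-terminal: add FIRST(L) \ {ε} = { '-' }
    L is not nullable, so stop

Collecting: FIRST(X) = { '*', '-', 'x' }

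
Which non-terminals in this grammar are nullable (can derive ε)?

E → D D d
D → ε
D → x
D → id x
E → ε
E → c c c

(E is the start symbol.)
{ 'D', 'E' }

A non-terminal is nullable if it can derive ε (the empty string): either it has an ε-production, or it has a production whose right-hand side consists entirely of nullable non-terminals.

ε-productions: D → ε, E → ε
So D, E are immediately nullable.
Every non-terminal is now nullable.
Nullable = { 'D', 'E' }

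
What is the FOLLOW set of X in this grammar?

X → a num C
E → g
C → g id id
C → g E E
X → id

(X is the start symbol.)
To compute FOLLOW(X), find every occurrence of X on a right-hand side N → α X β: add FIRST(β) \ {ε}, and if β is empty or nullable also add FOLLOW(N). Iterate to a fixed point.

X is the start symbol, so $ ∈ FOLLOW(X).
X does not occur on any right-hand side.

Taking the union: FOLLOW(X) = { $ }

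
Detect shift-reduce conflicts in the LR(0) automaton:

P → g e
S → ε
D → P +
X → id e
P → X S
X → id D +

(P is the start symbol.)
No shift-reduce conflicts

Augment with P' → P and build the canonical LR(0) collection (I0 = CLOSURE({[P' → . P]}), then GOTO on every symbol after a dot until no new states appear). It has 12 states:
  I0: { [P → . X S], [P → . g e], [P' → . P], [X → . id D +], [X → . id e] }  — shift
  I1: { [P' → P .] }  — accept
  I2: { [P → X . S], [S → .] }  — reduce
  I3: { [P → g . e] }  — shift
  I4: { [D → . P +], [P → . X S], [P → . g e], [X → . id D +], [X → . id e], [X → id . D +], [X → id . e] }  — shift
  I5: { [X → id D . +] }  — shift
  I6: { [D → P . +] }  — shift
  I7: { [X → id e .] }  — reduce
  I8: { [D → P + .] }  — reduce
  I9: { [X → id D + .] }  — reduce
  I10: { [P → g e .] }  — reduce
  I11: { [P → X S .] }  — reduce

No state contains both a complete item and a shift item.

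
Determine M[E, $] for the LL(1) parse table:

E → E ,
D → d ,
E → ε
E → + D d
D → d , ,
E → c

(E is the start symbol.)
To find M[E, $], we find productions for E where $ is in the predict set (PREDICT(N → α) = (FIRST(α) \ {ε}) ∪ (FOLLOW(N) if α ⇒* ε)).

Relevant sets:
  FIRST(E) = { '+', ',', 'c', ε }
  FOLLOW(E) = { $, ',' }

E → E ,: PREDICT = { '+', ',', 'c' }
E → ε: PREDICT = { $, ',' }
  $ is in predict set, so this production goes in M[E, $]
E → + D d: PREDICT = { '+' }
E → c: PREDICT = { 'c' }

M[E, $] = E → ε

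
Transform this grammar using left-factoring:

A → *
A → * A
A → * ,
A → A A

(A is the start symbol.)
A → * A'
A' → ε
A' → A
A' → ,
A → A A

Left-factoring transforms A → αβ₁ | αβ₂ into A → αA' and A' → β₁ | β₂
(α is the longest common prefix among the alternatives). Repeat until
no nonterminal has two alternatives with a common prefix.

Round 1: A has alternatives sharing prefix '*'. Introduce A': A → * A'
  Add: A' → ε
  Add: A' → A
  Add: A' → ,

No remaining common prefixes — done.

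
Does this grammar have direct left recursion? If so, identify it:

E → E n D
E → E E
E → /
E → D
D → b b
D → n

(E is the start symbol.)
Yes, E is left-recursive

E → E n D: LEFT RECURSIVE (starts with E)
E → E E: LEFT RECURSIVE (starts with E)
E → /: starts with '/'
E → D: starts with D
D → b b: starts with b
D → n: starts with n

The grammar has direct left recursion on: E.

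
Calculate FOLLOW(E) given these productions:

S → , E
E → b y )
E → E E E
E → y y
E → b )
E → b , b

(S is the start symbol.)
To compute FOLLOW(E), find every occurrence of E on a right-hand side N → α E β: add FIRST(β) \ {ε}, and if β is empty or nullable also add FOLLOW(N). Iterate to a fixed point.

In S → , E: E is at the end, add FOLLOW(S)
In E → E E E: E is followed by E E, add FIRST(E E) \ {ε} = { 'b', 'y' }
In E → E E E: E is followed by E, add FIRST(E) \ {ε} = { 'b', 'y' }
In E → E E E: E is at the end; this adds FOLLOW(E) to itself — nothing new

The FOLLOW sets referred to above (computed the same way, to a fixed point):
  FOLLOW(S) = { $ }

Taking the union: FOLLOW(E) = { $, 'b', 'y' }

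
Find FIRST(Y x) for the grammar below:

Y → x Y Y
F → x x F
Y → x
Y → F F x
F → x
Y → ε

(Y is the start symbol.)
FIRST sets of the non-terminals involved (from the grammar, by fixed-point iteration):
  FIRST(Y) = { 'x', ε }

To compute FIRST(Y x), process the symbols left to right:
Symbol Y is a non-terminal. Add FIRST(Y) \ {ε} = { 'x' }
Y is nullable (ε ∈ FIRST(Y)), continue to the next symbol.
Symbol x is a terminal. Add 'x' and stop.
FIRST(Y x) = { 'x' }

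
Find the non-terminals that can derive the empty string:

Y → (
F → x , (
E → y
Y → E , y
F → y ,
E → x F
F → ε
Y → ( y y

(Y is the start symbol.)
{ 'F' }

A non-terminal is nullable if it can derive ε (the empty string): either it has an ε-production, or it has a production whose right-hand side consists entirely of nullable non-terminals.

ε-productions: F → ε
So F is immediately nullable.
No further non-terminal can be added: every production for the remaining non-terminals contains a terminal or a non-nullable non-terminal.
Nullable = { 'F' }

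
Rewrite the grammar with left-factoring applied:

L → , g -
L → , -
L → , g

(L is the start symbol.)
L → , L'
L' → g L''
L'' → -
L'' → ε
L' → -

Left-factoring transforms A → αβ₁ | αβ₂ into A → αA' and A' → β₁ | β₂
(α is the longest common prefix among the alternatives). Repeat until
no nonterminal has two alternatives with a common prefix.

Round 1: L has alternatives sharing prefix ','. Introduce L': L → , L'
  Add: L' → g -
  Add: L' → -
  Add: L' → g

Round 2: L' has alternatives sharing prefix 'g'. Introduce L'': L' → g L''
  Add: L'' → -
  Add: L'' → ε

No remaining common prefixes — done.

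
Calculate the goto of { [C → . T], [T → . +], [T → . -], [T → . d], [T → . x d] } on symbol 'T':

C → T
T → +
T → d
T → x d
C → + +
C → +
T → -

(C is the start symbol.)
GOTO(I, 'T') = CLOSURE({ [A → αX.β] : [A → α.Xβ] ∈ I, X = 'T' })

Items with dot before 'T', with the dot advanced:
  [C → . T] → [C → T .]
Closure adds nothing (no advanced item has the dot before a non-terminal).

GOTO = { [C → T .] }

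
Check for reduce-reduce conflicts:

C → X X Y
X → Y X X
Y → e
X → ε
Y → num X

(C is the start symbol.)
No reduce-reduce conflicts

A reduce-reduce conflict occurs when an LR(0) state has two complete items [A → α .] and [B → β .] — both call for a reduction, and with no lookahead the parser cannot choose between them.

Augment with C' → C and build the canonical LR(0) collection (I0 = CLOSURE({[C' → . C]}), then GOTO on every symbol after a dot until no new states appear). It has 11 states:
  I0: { [C → . X X Y], [C' → . C], [X → . Y X X], [X → .], [Y → . e], [Y → . num X] }  — shift, reduce
  I1: { [C' → C .] }  — accept
  I2: { [C → X . X Y], [X → . Y X X], [X → .], [Y → . e], [Y → . num X] }  — shift, reduce
  I3: { [X → . Y X X], [X → .], [X → Y . X X], [Y → . e], [Y → . num X] }  — shift, reduce
  I4: { [Y → e .] }  — reduce
  I5: { [X → . Y X X], [X → .], [Y → . e], [Y → . num X], [Y → num . X] }  — shift, reduce
  I6: { [Y → num X .] }  — reduce
  I7: { [X → . Y X X], [X → .], [X → Y X . X], [Y → . e], [Y → . num X] }  — shift, reduce
  I8: { [X → Y X X .] }  — reduce
  I9: { [C → X X . Y], [Y → . e], [Y → . num X] }  — shift
  I10: { [C → X X Y .] }  — reduce

No state contains more than one complete item.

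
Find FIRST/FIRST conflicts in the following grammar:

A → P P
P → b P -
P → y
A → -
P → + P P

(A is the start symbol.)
A FIRST/FIRST conflict occurs when two productions N → α and N → β for the same non-terminal have FIRST(α) ∩ FIRST(β) ≠ ∅ (with ε ∈ FIRST of a nullable right-hand side, so two nullable alternatives also conflict).

FIRST sets of the non-terminals at (or reachable through a nullable prefix from) the front of some alternative:
  FIRST(P) = { '+', 'b', 'y' }

Productions for A:
  A → P P: FIRST = { '+', 'b', 'y' }
  A → -: FIRST = { '-' }
Productions for P:
  P → b P -: FIRST = { 'b' }
  P → y: FIRST = { 'y' }
  P → + P P: FIRST = { '+' }

All alternatives of each non-terminal have pairwise disjoint FIRST sets.

Answer: No FIRST/FIRST conflicts.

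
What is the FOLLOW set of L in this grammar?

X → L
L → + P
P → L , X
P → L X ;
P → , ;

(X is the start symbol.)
In X → L: L is at the end, add FOLLOW(X)
In P → L , X: L is followed by ',' X, add FIRST(',' X) \ {ε} = { ',' }
In P → L X ;: L is followed by X ';', add FIRST(X ';') \ {ε} = { '+' }

The FOLLOW sets referred to above (computed the same way, to a fixed point):
  FOLLOW(X) = { $, '+', ',', ';' }

Taking the union: FOLLOW(L) = { $, '+', ',', ';' }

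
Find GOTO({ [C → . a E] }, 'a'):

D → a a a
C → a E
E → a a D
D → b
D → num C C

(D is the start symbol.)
{ [C → a . E], [E → . a a D] }

GOTO(I, 'a') = CLOSURE({ [A → αX.β] : [A → α.Xβ] ∈ I, X = 'a' })

Items with dot before 'a', with the dot advanced:
  [C → . a E] → [C → a . E]
Closure of the advanced items:
  [C → a . E] has the dot before E: add [E → . a a D]

GOTO = { [C → a . E], [E → . a a D] }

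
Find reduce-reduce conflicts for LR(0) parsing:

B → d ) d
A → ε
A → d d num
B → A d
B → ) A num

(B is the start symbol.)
A reduce-reduce conflict occurs when an LR(0) state has two complete items [A → α .] and [B → β .] — both call for a reduction, and with no lookahead the parser cannot choose between them.

Augment with B' → B and build the canonical LR(0) collection (I0 = CLOSURE({[B' → . B]}), then GOTO on every symbol after a dot until no new states appear). It has 13 states:
  I0: { [A → . d d num], [A → .], [B → . ) A num], [B → . A d], [B → . d ) d], [B' → . B] }  — shift, reduce
  I1: { [A → . d d num], [A → .], [B → ) . A num] }  — shift, reduce
  I2: { [B → A . d] }  — shift
  I3: { [B' → B .] }  — accept
  I4: { [A → d . d num], [B → d . ) d] }  — shift
  I5: { [B → d ) . d] }  — shift
  I6: { [A → d d . num] }  — shift
  I7: { [A → d d num .] }  — reduce
  I8: { [B → d ) d .] }  — reduce
  I9: { [B → A d .] }  — reduce
  I10: { [B → ) A . num] }  — shift
  I11: { [A → d . d num] }  — shift
  I12: { [B → ) A num .] }  — reduce

No state contains more than one complete item.

Answer: No reduce-reduce conflicts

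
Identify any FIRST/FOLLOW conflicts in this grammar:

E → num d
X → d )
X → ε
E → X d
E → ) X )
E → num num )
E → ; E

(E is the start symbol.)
A FIRST/FOLLOW conflict occurs when a non-terminal N has a nullable alternative N → β (β ⇒* ε) and another alternative N → α with FIRST(α) ∩ FOLLOW(N) ≠ ∅: on such a lookahead the parser cannot decide between expanding α and letting N vanish via β.

Nullable non-terminals: X.

X: nullable alternative(s) X → ε; FOLLOW(X) = { ')', 'd' }
  X → d ): FIRST \ {ε} = { 'd' } — overlaps FOLLOW(X) on { 'd' }: CONFLICT
  X → ε: FIRST \ {ε} = { } — this is the only nullable alternative, skip

E has no nullable alternative, so no FIRST/FOLLOW check is needed there.

So the grammar has 1 FIRST/FOLLOW conflict (marked CONFLICT above).

Answer: Yes. X → d ')' with FOLLOW(X) on { 'd' }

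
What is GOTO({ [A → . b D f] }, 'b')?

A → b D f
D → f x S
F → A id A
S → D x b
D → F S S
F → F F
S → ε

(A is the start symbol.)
{ [A → . b D f], [A → b . D f], [D → . F S S], [D → . f x S], [F → . A id A], [F → . F F] }

GOTO(I, 'b') = CLOSURE({ [A → αX.β] : [A → α.Xβ] ∈ I, X = 'b' })

Items with dot before 'b', with the dot advanced:
  [A → . b D f] → [A → b . D f]
Closure of the advanced items:
  [A → b . D f] has the dot before D: add [D → . f x S], [D → . F S S]
  [D → . F S S] has the dot before F: add [F → . A id A], [F → . F F]
  [F → . A id A] has the dot before A: add [A → . b D f]

GOTO = { [A → . b D f], [A → b . D f], [D → . F S S], [D → . f x S], [F → . A id A], [F → . F F] }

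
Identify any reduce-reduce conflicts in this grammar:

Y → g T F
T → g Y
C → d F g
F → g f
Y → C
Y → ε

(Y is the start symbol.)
Augment with Y' → Y and build the canonical LR(0) collection (I0 = CLOSURE({[Y' → . Y]}), then GOTO on every symbol after a dot until no new states appear). It has 13 states:
  I0: { [C → . d F g], [Y → . C], [Y → . g T F], [Y → .], [Y' → . Y] }  — shift, reduce
  I1: { [Y → C .] }  — reduce
  I2: { [Y' → Y .] }  — accept
  I3: { [C → d . F g], [F → . g f] }  — shift
  I4: { [T → . g Y], [Y → g . T F] }  — shift
  I5: { [F → . g f], [Y → g T . F] }  — shift
  I6: { [C → . d F g], [T → g . Y], [Y → . C], [Y → . g T F], [Y → .] }  — shift, reduce
  I7: { [T → g Y .] }  — reduce
  I8: { [Y → g T F .] }  — reduce
  I9: { [F → g . f] }  — shift
  I10: { [F → g f .] }  — reduce
  I11: { [C → d F . g] }  — shift
  I12: { [C → d F g .] }  — reduce

No state contains more than one complete item.

Answer: No reduce-reduce conflicts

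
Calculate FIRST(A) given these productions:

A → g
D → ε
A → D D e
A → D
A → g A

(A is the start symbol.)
{ 'e', 'g', ε }

To compute FIRST(A), examine every production with A on the left-hand side, reading each right-hand side left to right until a non-nullable symbol is reached.

FIRST sets of the other non-terminals involved (by the same procedure, iterated to a fixed point):
  FIRST(D) = { ε }

From A → g:
  - g is a terminal: add 'g' and stop
From A → D D e:
  - D is a non-terminal: add FIRST(D) \ {ε} = { }
    D is nullable, so continue to the next symbol
  - D is a non-terminal: add FIRST(D) \ {ε} = { }
    D is nullable, so continue to the next symbol
  - e is a terminal: add 'e' and stop
From A → D:
  - D is a non-terminal: add FIRST(D) \ {ε} = { }
    D is nullable and nothing follows, so the whole right-hand side can vanish: ε ∈ FIRST(A)
From A → g A:
  - g is a terminal: add 'g' and stop

Collecting: FIRST(A) = { 'e', 'g', ε }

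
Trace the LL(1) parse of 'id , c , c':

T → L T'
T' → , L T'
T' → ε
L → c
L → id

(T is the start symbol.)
Stack is shown with the top on the left.

Stack     Input         Action
------------------------------
T $       id , c , c $  output T → L T'
L T' $    id , c , c $  output L → id
id T' $   id , c , c $  match 'id'
T' $      , c , c $     output T' → , L T'
, L T' $  , c , c $     match ','
L T' $    c , c $       output L → c
c T' $    c , c $       match 'c'
T' $      , c $         output T' → , L T'
, L T' $  , c $         match ','
L T' $    c $           output L → c
c T' $    c $           match 'c'
T' $      $             output T' → ε
$         $             accept

The string is accepted.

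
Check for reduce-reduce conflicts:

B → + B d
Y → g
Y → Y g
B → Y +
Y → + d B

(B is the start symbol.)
Augment with B' → B and build the canonical LR(0) collection (I0 = CLOSURE({[B' → . B]}), then GOTO on every symbol after a dot until no new states appear). It has 11 states:
  I0: { [B → . + B d], [B → . Y +], [B' → . B], [Y → . + d B], [Y → . Y g], [Y → . g] }  — shift
  I1: { [B → + . B d], [B → . + B d], [B → . Y +], [Y → + . d B], [Y → . + d B], [Y → . Y g], [Y → . g] }  — shift
  I2: { [B' → B .] }  — accept
  I3: { [B → Y . +], [Y → Y . g] }  — shift
  I4: { [Y → g .] }  — reduce
  I5: { [B → Y + .] }  — reduce
  I6: { [Y → Y g .] }  — reduce
  I7: { [B → + B . d] }  — shift
  I8: { [B → . + B d], [B → . Y +], [Y → + d . B], [Y → . + d B], [Y → . Y g], [Y → . g] }  — shift
  I9: { [Y → + d B .] }  — reduce
  I10: { [B → + B d .] }  — reduce

No state contains more than one complete item.

Answer: No reduce-reduce conflicts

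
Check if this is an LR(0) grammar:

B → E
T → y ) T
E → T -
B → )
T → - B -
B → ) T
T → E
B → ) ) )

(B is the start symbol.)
Augment with B' → B and build the canonical LR(0) collection (I0 = CLOSURE({[B' → . B]}), then GOTO on every symbol after a dot until no new states appear). It has 16 states:
  I0: { [B → . ) ) )], [B → . ) T], [B → . )], [B → . E], [B' → . B], [E → . T -], [T → . - B -], [T → . E], [T → . y ) T] }  — shift
  I1: { [B → ) . ) )], [B → ) . T], [B → ) .], [E → . T -], [T → . - B -], [T → . E], [T → . y ) T] }  — shift, reduce
  I2: { [B → . ) ) )], [B → . ) T], [B → . )], [B → . E], [E → . T -], [T → - . B -], [T → . - B -], [T → . E], [T → . y ) T] }  — shift
  I3: { [B' → B .] }  — accept
  I4: { [B → E .], [T → E .] }  — 2 reduces
  I5: { [E → T . -] }  — shift
  I6: { [T → y . ) T] }  — shift
  I7: { [E → . T -], [T → . - B -], [T → . E], [T → . y ) T], [T → y ) . T] }  — shift
  I8: { [T → E .] }  — reduce
  I9: { [E → T . -], [T → y ) T .] }  — shift, reduce
  I10: { [E → T - .] }  — reduce
  I11: { [T → - B . -] }  — shift
  I12: { [T → - B - .] }  — reduce
  I13: { [B → ) ) . )] }  — shift
  I14: { [B → ) T .], [E → T . -] }  — shift, reduce
  I15: { [B → ) ) ) .] }  — reduce

Conflict in state I1:
  Shift-reduce conflict between [B → ) .] and [B → ) . ) )]
So the grammar is NOT LR(0).

Answer: No. Shift-reduce conflict between [B → ) .] and [B → ) . ) )]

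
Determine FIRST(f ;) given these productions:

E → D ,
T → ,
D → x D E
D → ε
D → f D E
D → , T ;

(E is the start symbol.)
{ 'f' }

To compute FIRST(f ;), process the symbols left to right:
Symbol f is a terminal. Add 'f' and stop.
FIRST(f ;) = { 'f' }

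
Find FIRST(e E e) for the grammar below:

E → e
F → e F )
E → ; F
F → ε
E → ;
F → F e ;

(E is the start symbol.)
To compute FIRST(e E e), process the symbols left to right:
Symbol e is a terminal. Add 'e' and stop.
FIRST(e E e) = { 'e' }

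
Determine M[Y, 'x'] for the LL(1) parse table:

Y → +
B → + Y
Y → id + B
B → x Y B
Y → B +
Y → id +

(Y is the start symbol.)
Y → B +

To find M[Y, 'x'], we find productions for Y where 'x' is in the predict set (PREDICT(N → α) = (FIRST(α) \ {ε}) ∪ (FOLLOW(N) if α ⇒* ε)).

Relevant sets:
  FIRST(B) = { '+', 'x' }

Y → +: PREDICT = { '+' }
Y → id + B: PREDICT = { 'id' }
Y → B +: PREDICT = { '+', 'x' }
  'x' is in predict set, so this production goes in M[Y, 'x']
Y → id +: PREDICT = { 'id' }

M[Y, 'x'] = Y → B +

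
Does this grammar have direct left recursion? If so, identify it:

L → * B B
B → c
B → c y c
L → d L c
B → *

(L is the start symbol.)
No direct left recursion

L → * B B: starts with '*'
B → c: starts with c
B → c y c: starts with c
L → d L c: starts with d
B → *: starts with '*'

No direct left recursion found.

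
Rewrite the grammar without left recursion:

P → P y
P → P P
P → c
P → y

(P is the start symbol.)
P → c P'
P → y P'
P' → y P'
P' → P P'
P' → ε

P is directly left-recursive. The standard transformation for
  A → A α₁ | ... | A α_m | β₁ | ... | β_n
is
  A  → β₁ A' | ... | β_n A'
  A' → α₁ A' | ... | α_m A' | ε

P → c becomes P → c P'
P → y becomes P → y P'
P → P y becomes P' → y P'
P → P P becomes P' → P P'
Add P' → ε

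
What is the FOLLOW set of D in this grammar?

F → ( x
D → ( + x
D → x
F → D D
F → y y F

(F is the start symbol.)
{ $, '(', 'x' }

To compute FOLLOW(D), find every occurrence of D on a right-hand side N → α D β: add FIRST(β) \ {ε}, and if β is empty or nullable also add FOLLOW(N). Iterate to a fixed point.

In F → D D: D is followed by D, add FIRST(D) \ {ε} = { '(', 'x' }
In F → D D: D is at the end, add FOLLOW(F)

The FOLLOW sets referred to above (computed the same way, to a fixed point):
  FOLLOW(F) = { $ }

Taking the union: FOLLOW(D) = { $, '(', 'x' }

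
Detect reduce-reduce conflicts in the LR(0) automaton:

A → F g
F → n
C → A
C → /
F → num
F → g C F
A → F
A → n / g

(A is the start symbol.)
Augment with A' → A and build the canonical LR(0) collection (I0 = CLOSURE({[A' → . A]}), then GOTO on every symbol after a dot until no new states appear). It has 14 states:
  I0: { [A → . F g], [A → . F], [A → . n / g], [A' → . A], [F → . g C F], [F → . n], [F → . num] }  — shift
  I1: { [A' → A .] }  — accept
  I2: { [A → F . g], [A → F .] }  — shift, reduce
  I3: { [A → . F g], [A → . F], [A → . n / g], [C → . /], [C → . A], [F → . g C F], [F → . n], [F → . num], [F → g . C F] }  — shift
  I4: { [A → n . / g], [F → n .] }  — shift, reduce
  I5: { [F → num .] }  — reduce
  I6: { [A → n / . g] }  — shift
  I7: { [A → n / g .] }  — reduce
  I8: { [C → / .] }  — reduce
  I9: { [C → A .] }  — reduce
  I10: { [F → . g C F], [F → . n], [F → . num], [F → g C . F] }  — shift
  I11: { [F → g C F .] }  — reduce
  I12: { [F → n .] }  — reduce
  I13: { [A → F g .] }  — reduce

No state contains more than one complete item.

Answer: No reduce-reduce conflicts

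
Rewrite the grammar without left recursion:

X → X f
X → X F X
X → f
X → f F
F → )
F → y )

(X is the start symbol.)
X is directly left-recursive. The standard transformation for
  A → A α₁ | ... | A α_m | β₁ | ... | β_n
is
  A  → β₁ A' | ... | β_n A'
  A' → α₁ A' | ... | α_m A' | ε

X → f becomes X → f X'
X → f F becomes X → f F X'
X → X f becomes X' → f X'
X → X F X becomes X' → F X X'
Add X' → ε

Productions for other non-terminals are unchanged:
  F → )
  F → y )

Resulting grammar:
X → f X'
X → f F X'
X' → f X'
X' → F X X'
X' → ε
F → )
F → y )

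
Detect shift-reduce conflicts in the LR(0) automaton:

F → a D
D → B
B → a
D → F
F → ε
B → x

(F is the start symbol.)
Yes — I0: [F → .] vs [F → . a D]; I2: [F → .] vs [B → . a]; I6: [B → a .] vs [B → . a]

A shift-reduce conflict occurs when an LR(0) state has both:
  - a complete (reduce) item [A → α .] (dot at the end), and
  - a shift item [B → β . c γ] (dot before a terminal).

Augment with F' → F and build the canonical LR(0) collection (I0 = CLOSURE({[F' → . F]}), then GOTO on every symbol after a dot until no new states appear). It has 8 states:
  I0: { [F → . a D], [F → .], [F' → . F] }  — shift, reduce
  I1: { [F' → F .] }  — accept
  I2: { [B → . a], [B → . x], [D → . B], [D → . F], [F → . a D], [F → .], [F → a . D] }  — shift, reduce
  I3: { [D → B .] }  — reduce
  I4: { [F → a D .] }  — reduce
  I5: { [D → F .] }  — reduce
  I6: { [B → . a], [B → . x], [B → a .], [D → . B], [D → . F], [F → . a D], [F → .], [F → a . D] }  — shift, 2 reduces
  I7: { [B → x .] }  — reduce

I0 contains reduce item [F → .] and shift item [F → . a D] — shift-reduce conflict.
I2 contains reduce item [F → .] and shift items [B → . a], [B → . x], [F → . a D] — shift-reduce conflict.
I6 contains reduce items [B → a .], [F → .] and shift items [B → . a], [B → . x], [F → . a D] — shift-reduce conflict.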